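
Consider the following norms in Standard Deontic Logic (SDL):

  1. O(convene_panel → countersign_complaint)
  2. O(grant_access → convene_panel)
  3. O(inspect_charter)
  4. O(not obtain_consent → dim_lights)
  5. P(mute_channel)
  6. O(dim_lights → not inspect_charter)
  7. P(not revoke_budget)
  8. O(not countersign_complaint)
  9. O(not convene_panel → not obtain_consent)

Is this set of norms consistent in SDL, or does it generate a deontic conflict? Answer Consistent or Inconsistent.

Premise 3 states O(inspect_charter) outright.
Premise 6, O(dim_lights → not inspect_charter), contraposes to O(inspect_charter → not dim_lights); with O(inspect_charter) we get O(not dim_lights).
Premise 4 is O(not obtain_consent → dim_lights); contrapositively O(not dim_lights → obtain_consent). Since O(not dim_lights) holds, K gives O(obtain_consent).
Premise 9 is O(not convene_panel → not obtain_consent); contrapositively O(obtain_consent → convene_panel). Since O(obtain_consent) holds, K gives O(convene_panel).
Applying K to premise 1 (O(convene_panel → countersign_complaint)) and O(convene_panel) yields O(countersign_complaint).
Yet premise 8 states O(not countersign_complaint).
We now have both O(countersign_complaint) and O(not countersign_complaint) — countersign_complaint is simultaneously obligatory and forbidden, violating the D-axiom.

Inconsistent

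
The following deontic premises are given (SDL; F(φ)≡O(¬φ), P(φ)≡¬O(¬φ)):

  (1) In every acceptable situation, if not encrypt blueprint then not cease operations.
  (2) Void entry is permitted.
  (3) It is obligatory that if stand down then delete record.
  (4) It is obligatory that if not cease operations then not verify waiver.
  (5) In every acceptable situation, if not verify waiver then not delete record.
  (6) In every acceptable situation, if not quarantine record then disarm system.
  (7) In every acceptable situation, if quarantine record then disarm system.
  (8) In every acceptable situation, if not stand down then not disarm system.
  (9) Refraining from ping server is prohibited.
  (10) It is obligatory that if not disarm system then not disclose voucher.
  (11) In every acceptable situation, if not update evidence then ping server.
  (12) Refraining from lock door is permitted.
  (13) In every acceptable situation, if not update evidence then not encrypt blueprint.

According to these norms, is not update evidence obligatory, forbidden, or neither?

Forbidden

Premises 6 and 7 cover both cases: O(¬quarantine_record → disarm_system) and O(quarantine_record → disarm_system). Since ¬quarantine_record ∨ quarantine_record is a tautology, O(disarm_system) follows.
The contrapositive of premise 8 (O(¬stand_down → ¬disarm_system)) is O(disarm_system → stand_down), and O(disarm_system) is already established, so O(stand_down).
From O(stand_down) and premise 3, O(stand_down → delete_record), we obtain O(delete_record).
Premise 5, O(¬verify_waiver → ¬delete_record), contraposes to O(delete_record → verify_waiver); with O(delete_record) we get O(verify_waiver).
The contrapositive of premise 4 (O(¬cease_operations → ¬verify_waiver)) is O(verify_waiver → cease_operations), and O(verify_waiver) is already established, so O(cease_operations).
The contrapositive of premise 1 (O(¬encrypt_blueprint → ¬cease_operations)) is O(cease_operations → encrypt_blueprint), and O(cease_operations) is already established, so O(encrypt_blueprint).
Premise 13, O(¬update_evidence → ¬encrypt_blueprint), contraposes to O(encrypt_blueprint → update_evidence); with O(encrypt_blueprint) we get O(update_evidence).
Premises 2, 9, 10, 11, 12 do not contribute to this derivation.
Thus O(update_evidence), which is F(¬update_evidence): ¬update_evidence is forbidden.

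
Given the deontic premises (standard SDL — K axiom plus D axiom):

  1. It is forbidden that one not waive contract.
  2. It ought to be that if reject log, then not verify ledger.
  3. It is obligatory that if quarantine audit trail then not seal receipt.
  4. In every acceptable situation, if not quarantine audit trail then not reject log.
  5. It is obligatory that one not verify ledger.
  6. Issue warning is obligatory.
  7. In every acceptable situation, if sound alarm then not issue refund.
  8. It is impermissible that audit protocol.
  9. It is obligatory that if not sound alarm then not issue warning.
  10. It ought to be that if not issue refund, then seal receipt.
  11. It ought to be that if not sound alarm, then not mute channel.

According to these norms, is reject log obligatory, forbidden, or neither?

Forbidden

Premise 6 states O(issue_warning) outright.
Premise 9 is O(¬sound_alarm → ¬issue_warning); contrapositively O(issue_warning → sound_alarm). Since O(issue_warning) holds, K gives O(sound_alarm).
Premise 7 is O(sound_alarm → ¬issue_refund); since O(sound_alarm), deontic closure gives O(¬issue_refund).
With premise 10, O(¬issue_refund → seal_receipt), the K-axiom yields O(seal_receipt).
Premise 3 is O(quarantine_audit_trail → ¬seal_receipt); contrapositively O(seal_receipt → ¬quarantine_audit_trail). Since O(seal_receipt) holds, K gives O(¬quarantine_audit_trail).
From O(¬quarantine_audit_trail) and premise 4, O(¬quarantine_audit_trail → ¬reject_log), we obtain O(¬reject_log).
Premises 1, 2, 5, 8, 11 do not contribute to this derivation.
Thus O(¬reject_log), which is F(reject_log): reject_log is forbidden.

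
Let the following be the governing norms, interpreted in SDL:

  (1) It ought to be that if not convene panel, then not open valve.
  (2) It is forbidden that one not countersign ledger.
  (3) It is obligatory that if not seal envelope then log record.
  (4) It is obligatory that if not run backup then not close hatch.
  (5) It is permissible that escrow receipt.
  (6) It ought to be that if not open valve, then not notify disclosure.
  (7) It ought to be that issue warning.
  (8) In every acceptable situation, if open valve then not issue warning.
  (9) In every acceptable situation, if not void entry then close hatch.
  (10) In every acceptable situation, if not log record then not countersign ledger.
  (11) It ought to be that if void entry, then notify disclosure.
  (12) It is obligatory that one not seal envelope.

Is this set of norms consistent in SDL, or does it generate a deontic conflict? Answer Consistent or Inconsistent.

Premise 10 is O(¬log_record → ¬countersign_ledger), but O(¬log_record) is not derivable from the premises, so it does not yield O(¬countersign_ledger).
So O(¬countersign_ledger) is not derivable, and the apparent clash with O(countersign_ledger) does not arise.
A world satisfying every obligation exists (e.g. close_hatch=true, convene_panel=false, countersign_ledger=true, escrow_receipt=false, issue_warning=true, log_record=true, notify_disclosure=false, open_valve=false, run_backup=true, seal_envelope=false, void_entry=false); no atom is both obligatory and forbidden, so the set is consistent.

Consistent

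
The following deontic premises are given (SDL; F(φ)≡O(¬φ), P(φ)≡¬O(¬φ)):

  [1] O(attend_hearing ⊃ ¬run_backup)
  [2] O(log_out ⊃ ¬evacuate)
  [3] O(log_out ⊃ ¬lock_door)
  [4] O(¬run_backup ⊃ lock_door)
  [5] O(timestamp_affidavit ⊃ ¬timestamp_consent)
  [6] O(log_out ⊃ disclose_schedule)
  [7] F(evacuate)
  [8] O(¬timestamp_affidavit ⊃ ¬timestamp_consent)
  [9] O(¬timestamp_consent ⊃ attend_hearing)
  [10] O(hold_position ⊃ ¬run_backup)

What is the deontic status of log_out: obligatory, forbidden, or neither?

Forbidden

Premises 5 and 8 cover both cases: O(timestamp_affidavit ⊃ ¬timestamp_consent) and O(¬timestamp_affidavit ⊃ ¬timestamp_consent). Since timestamp_affidavit ∨ ¬timestamp_affidavit is a tautology, O(¬timestamp_consent) follows.
From O(¬timestamp_consent) and premise 9, O(¬timestamp_consent ⊃ attend_hearing), we obtain O(attend_hearing).
With premise 1, O(attend_hearing ⊃ ¬run_backup), the K-axiom yields O(¬run_backup).
Applying K to premise 4 (O(¬run_backup ⊃ lock_door)) and O(¬run_backup) yields O(lock_door).
Premise 3 is O(log_out ⊃ ¬lock_door); contrapositively O(lock_door ⊃ ¬log_out). Since O(lock_door) holds, K gives O(¬log_out).
Premises 2, 6, 7, 10 do not contribute to this derivation.
Thus O(¬log_out), which is F(log_out): log_out is forbidden.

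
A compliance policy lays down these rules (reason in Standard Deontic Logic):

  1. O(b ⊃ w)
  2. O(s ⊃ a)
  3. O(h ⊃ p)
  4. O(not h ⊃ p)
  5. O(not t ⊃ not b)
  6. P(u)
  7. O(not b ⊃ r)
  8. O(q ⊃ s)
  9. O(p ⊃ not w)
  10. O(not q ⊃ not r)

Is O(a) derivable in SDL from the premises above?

Premises 3 and 4 cover both cases: O(h ⊃ p) and O(not h ⊃ p). Since h ∨ not h is a tautology, O(p) follows.
Premise 9 is O(p ⊃ not w); since O(p), deontic closure gives O(not w).
Premise 1 is O(b ⊃ w); contrapositively O(not w ⊃ not b). Since O(not w) holds, K gives O(not b).
From O(not b) and premise 7, O(not b ⊃ r), we obtain O(r).
The contrapositive of premise 10 (O(not q ⊃ not r)) is O(r ⊃ q), and O(r) is already established, so O(q).
Applying K to premise 8 (O(q ⊃ s)) and O(q) yields O(s).
From O(s) and premise 2, O(s ⊃ a), we obtain O(a).
Premises 5, 6 do not contribute to this derivation.
So O(a) follows.

Yes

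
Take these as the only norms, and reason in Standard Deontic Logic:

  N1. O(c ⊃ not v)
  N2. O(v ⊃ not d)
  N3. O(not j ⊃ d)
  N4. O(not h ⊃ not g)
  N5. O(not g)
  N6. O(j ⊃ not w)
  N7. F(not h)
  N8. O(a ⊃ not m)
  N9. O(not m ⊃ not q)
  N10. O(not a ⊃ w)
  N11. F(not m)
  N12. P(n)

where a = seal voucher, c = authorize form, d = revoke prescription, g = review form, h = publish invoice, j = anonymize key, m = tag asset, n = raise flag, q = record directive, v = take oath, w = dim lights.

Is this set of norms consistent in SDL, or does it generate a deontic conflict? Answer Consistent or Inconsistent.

Premise 4 is O(not h ⊃ not g); even if O(not g) held, inferring O(not h) would be affirming the consequent — invalid.
So O(not h) is not derivable, and the apparent clash with O(h) does not arise.
A world satisfying every obligation exists (e.g. a=false, c=false, d=true, g=false, h=true, j=false, m=true, n=false, q=false, v=false, w=true); no atom is both obligatory and forbidden, so the set is consistent.

Consistent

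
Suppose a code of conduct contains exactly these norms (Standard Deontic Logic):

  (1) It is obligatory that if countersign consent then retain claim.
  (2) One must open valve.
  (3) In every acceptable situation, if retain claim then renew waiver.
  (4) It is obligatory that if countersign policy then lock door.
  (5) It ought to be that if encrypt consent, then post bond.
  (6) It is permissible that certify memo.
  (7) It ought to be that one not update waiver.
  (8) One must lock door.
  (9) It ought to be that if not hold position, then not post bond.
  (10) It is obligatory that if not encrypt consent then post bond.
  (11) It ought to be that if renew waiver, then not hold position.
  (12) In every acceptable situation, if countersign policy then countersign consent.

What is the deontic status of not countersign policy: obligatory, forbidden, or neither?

Obligatory

By case analysis on encrypt_consent: premise 5 gives O(encrypt_consent → post_bond) and premise 10 gives O(¬encrypt_consent → post_bond), so O(post_bond) either way.
Premise 9, O(¬hold_position → ¬post_bond), contraposes to O(post_bond → hold_position); with O(post_bond) we get O(hold_position).
Premise 11 is O(renew_waiver → ¬hold_position); contrapositively O(hold_position → ¬renew_waiver). Since O(hold_position) holds, K gives O(¬renew_waiver).
Premise 3, O(retain_claim → renew_waiver), contraposes to O(¬renew_waiver → ¬retain_claim); with O(¬renew_waiver) we get O(¬retain_claim).
Premise 1 is O(countersign_consent → retain_claim); contrapositively O(¬retain_claim → ¬countersign_consent). Since O(¬retain_claim) holds, K gives O(¬countersign_consent).
Premise 12, O(countersign_policy → countersign_consent), contraposes to O(¬countersign_consent → ¬countersign_policy); with O(¬countersign_consent) we get O(¬countersign_policy).
Premises 2, 4, 6, 7, 8 do not contribute to this derivation.
Hence ¬countersign_policy is obligatory.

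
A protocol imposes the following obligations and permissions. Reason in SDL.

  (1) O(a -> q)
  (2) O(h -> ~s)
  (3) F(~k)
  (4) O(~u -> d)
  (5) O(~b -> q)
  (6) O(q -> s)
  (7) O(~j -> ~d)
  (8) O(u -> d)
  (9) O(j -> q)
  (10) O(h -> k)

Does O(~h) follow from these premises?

Yes

Premises 8 and 4 are O(u -> d) and O(~u -> d); every ideal world satisfies u or ~u, so in either case d holds — hence O(d).
The contrapositive of premise 7 (O(~j -> ~d)) is O(d -> j), and O(d) is already established, so O(j).
Premise 9 is O(j -> q); since O(j), deontic closure gives O(q).
Premise 6 is O(q -> s); since O(q), deontic closure gives O(s).
The contrapositive of premise 2 (O(h -> ~s)) is O(s -> ~h), and O(s) is already established, so O(~h).
Premises 1, 3, 5, 10 do not contribute to this derivation.
So O(~h) follows.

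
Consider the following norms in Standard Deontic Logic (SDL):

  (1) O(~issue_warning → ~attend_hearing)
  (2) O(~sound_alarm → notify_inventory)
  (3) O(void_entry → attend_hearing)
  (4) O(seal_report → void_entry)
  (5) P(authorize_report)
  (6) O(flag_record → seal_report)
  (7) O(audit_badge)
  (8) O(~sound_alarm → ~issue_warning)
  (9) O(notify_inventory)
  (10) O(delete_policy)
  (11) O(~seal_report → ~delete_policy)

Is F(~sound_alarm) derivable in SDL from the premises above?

Yes

Premise 10 gives O(delete_policy).
Premise 11 is O(~seal_report → ~delete_policy); contrapositively O(delete_policy → seal_report). Since O(delete_policy) holds, K gives O(seal_report).
Premise 4 is O(seal_report → void_entry); since O(seal_report), deontic closure gives O(void_entry).
With premise 3, O(void_entry → attend_hearing), the K-axiom yields O(attend_hearing).
The contrapositive of premise 1 (O(~issue_warning → ~attend_hearing)) is O(attend_hearing → issue_warning), and O(attend_hearing) is already established, so O(issue_warning).
Premise 8, O(~sound_alarm → ~issue_warning), contraposes to O(issue_warning → sound_alarm); with O(issue_warning) we get O(sound_alarm).
Premises 2, 5, 6, 7, 9 do not contribute to this derivation.
So O(sound_alarm) holds, i.e. F(~sound_alarm). The claim follows.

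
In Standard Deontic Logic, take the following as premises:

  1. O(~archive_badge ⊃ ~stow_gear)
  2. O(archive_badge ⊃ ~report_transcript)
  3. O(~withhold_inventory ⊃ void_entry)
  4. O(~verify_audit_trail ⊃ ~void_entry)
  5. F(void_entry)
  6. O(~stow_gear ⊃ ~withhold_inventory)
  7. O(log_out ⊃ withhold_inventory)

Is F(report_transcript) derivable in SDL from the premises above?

Yes

Premise 5 is F(void_entry), i.e. O(~void_entry).
Premise 3, O(~withhold_inventory ⊃ void_entry), contraposes to O(~void_entry ⊃ withhold_inventory); with O(~void_entry) we get O(withhold_inventory).
The contrapositive of premise 6 (O(~stow_gear ⊃ ~withhold_inventory)) is O(withhold_inventory ⊃ stow_gear), and O(withhold_inventory) is already established, so O(stow_gear).
The contrapositive of premise 1 (O(~archive_badge ⊃ ~stow_gear)) is O(stow_gear ⊃ archive_badge), and O(stow_gear) is already established, so O(archive_badge).
With premise 2, O(archive_badge ⊃ ~report_transcript), the K-axiom yields O(~report_transcript).
Premises 4, 7 do not contribute to this derivation.
So O(~report_transcript) holds, i.e. F(report_transcript). The claim follows.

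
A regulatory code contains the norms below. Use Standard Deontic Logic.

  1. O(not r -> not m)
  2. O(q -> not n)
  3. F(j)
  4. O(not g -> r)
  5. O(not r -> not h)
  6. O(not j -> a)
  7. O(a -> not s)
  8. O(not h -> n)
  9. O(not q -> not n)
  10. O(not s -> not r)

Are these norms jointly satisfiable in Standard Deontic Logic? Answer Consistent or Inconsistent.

Inconsistent

Premises 2 and 9 are O(q -> not n) and O(not q -> not n); every ideal world satisfies q or not q, so in either case not n holds — hence O(not n).
Premise 8, O(not h -> n), contraposes to O(not n -> h); with O(not n) we get O(h).
Premise 5 is O(not r -> not h); contrapositively O(h -> r). Since O(h) holds, K gives O(r).
The contrapositive of premise 10 (O(not s -> not r)) is O(r -> s), and O(r) is already established, so O(s).
The contrapositive of premise 7 (O(a -> not s)) is O(s -> not a), and O(s) is already established, so O(not a).
Premise 6, O(not j -> a), contraposes to O(not a -> j); with O(not a) we get O(j).
Yet premise 3 is F(j), i.e. O(not j).
We now have both O(j) and O(not j) — j is simultaneously obligatory and forbidden, violating the D-axiom.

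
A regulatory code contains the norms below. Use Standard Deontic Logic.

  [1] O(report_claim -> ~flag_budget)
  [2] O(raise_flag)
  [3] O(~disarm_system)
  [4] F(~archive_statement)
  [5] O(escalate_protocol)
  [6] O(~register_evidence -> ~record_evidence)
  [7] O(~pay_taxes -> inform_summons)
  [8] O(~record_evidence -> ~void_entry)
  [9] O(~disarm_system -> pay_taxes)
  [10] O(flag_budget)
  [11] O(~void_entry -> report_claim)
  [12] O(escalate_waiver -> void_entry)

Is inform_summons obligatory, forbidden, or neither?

Neither

Premise 7 is O(~pay_taxes -> inform_summons), but O(~pay_taxes) is not derivable from the premises, so it does not yield O(inform_summons).
No premise or chain of K-axiom applications forces O(inform_summons), and none forces O(~inform_summons). So inform_summons is neither obligatory nor forbidden under these norms.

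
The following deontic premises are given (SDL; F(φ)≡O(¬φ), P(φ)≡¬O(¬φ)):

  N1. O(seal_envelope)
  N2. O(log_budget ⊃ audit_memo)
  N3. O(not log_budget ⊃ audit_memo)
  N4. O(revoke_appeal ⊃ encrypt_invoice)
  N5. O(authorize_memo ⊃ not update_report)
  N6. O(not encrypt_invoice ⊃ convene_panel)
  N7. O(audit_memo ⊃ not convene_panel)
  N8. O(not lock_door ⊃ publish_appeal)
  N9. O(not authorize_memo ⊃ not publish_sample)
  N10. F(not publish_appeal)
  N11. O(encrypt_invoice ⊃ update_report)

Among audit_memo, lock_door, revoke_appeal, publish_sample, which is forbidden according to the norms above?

publish_sample

Premises 2 and 3 cover both cases: O(log_budget ⊃ audit_memo) and O(not log_budget ⊃ audit_memo). Since log_budget ∨ not log_budget is a tautology, O(audit_memo) follows.
Premise 7 is O(audit_memo ⊃ not convene_panel); since O(audit_memo), deontic closure gives O(not convene_panel).
Premise 6 is O(not encrypt_invoice ⊃ convene_panel); contrapositively O(not convene_panel ⊃ encrypt_invoice). Since O(not convene_panel) holds, K gives O(encrypt_invoice).
From O(encrypt_invoice) and premise 11, O(encrypt_invoice ⊃ update_report), we obtain O(update_report).
Premise 5 is O(authorize_memo ⊃ not update_report); contrapositively O(update_report ⊃ not authorize_memo). Since O(update_report) holds, K gives O(not authorize_memo).
From O(not authorize_memo) and premise 9, O(not authorize_memo ⊃ not publish_sample), we obtain O(not publish_sample).
So O(not publish_sample) holds, i.e. publish_sample is forbidden. None of the other listed options is forbidden under the premises.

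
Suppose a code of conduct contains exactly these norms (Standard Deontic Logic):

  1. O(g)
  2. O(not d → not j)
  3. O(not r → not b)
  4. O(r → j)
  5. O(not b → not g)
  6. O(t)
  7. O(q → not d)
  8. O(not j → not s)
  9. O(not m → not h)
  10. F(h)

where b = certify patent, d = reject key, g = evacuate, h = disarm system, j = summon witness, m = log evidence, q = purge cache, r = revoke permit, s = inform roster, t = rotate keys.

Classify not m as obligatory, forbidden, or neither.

Premise 9 is O(not m → not h); even if O(not h) held, inferring O(not m) would be affirming the consequent — invalid.
No premise or chain of K-axiom applications forces O(not m), and none forces O(m). So not m is neither obligatory nor forbidden under these norms.

Neither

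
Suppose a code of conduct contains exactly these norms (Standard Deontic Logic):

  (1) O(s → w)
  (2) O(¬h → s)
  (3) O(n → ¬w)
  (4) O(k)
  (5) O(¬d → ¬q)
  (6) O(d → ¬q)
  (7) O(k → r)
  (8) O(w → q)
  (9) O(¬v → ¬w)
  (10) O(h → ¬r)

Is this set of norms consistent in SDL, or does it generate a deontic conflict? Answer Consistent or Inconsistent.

By case analysis on ¬d: premise 5 gives O(¬d → ¬q) and premise 6 gives O(d → ¬q), so O(¬q) either way.
Premise 8, O(w → q), contraposes to O(¬q → ¬w); with O(¬q) we get O(¬w).
Premise 1, O(s → w), contraposes to O(¬w → ¬s); with O(¬w) we get O(¬s).
The contrapositive of premise 2 (O(¬h → s)) is O(¬s → h), and O(¬s) is already established, so O(h).
From O(h) and premise 10, O(h → ¬r), we obtain O(¬r).
Premise 7 is O(k → r); contrapositively O(¬r → ¬k). Since O(¬r) holds, K gives O(¬k).
However, premise 4 gives O(k).
We now have both O(¬k) and O(k) — k is simultaneously obligatory and forbidden, violating the D-axiom.

Inconsistent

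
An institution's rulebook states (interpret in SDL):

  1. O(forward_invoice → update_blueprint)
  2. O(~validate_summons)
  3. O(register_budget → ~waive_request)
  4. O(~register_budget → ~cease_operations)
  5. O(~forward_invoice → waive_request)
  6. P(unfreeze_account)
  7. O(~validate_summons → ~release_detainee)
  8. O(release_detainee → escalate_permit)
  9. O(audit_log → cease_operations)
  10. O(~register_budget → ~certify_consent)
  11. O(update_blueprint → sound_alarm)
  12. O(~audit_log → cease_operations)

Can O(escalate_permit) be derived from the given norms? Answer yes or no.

Premise 8 is O(release_detainee → escalate_permit), but O(release_detainee) is not derivable from the premises, so it does not yield O(escalate_permit).
No other premise forces O(escalate_permit). An ideal world satisfying every premise can still have escalate_permit false, so O(escalate_permit) is not derivable.

No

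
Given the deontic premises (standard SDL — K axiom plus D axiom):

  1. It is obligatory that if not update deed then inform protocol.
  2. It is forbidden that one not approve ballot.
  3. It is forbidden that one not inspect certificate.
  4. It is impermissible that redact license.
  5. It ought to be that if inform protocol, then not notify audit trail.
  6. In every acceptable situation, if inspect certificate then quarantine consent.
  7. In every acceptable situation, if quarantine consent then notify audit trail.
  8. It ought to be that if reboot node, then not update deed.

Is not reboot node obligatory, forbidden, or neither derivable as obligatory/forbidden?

Premise 3 is F(¬inspect_certificate), i.e. O(inspect_certificate).
Applying K to premise 6 (O(inspect_certificate → quarantine_consent)) and O(inspect_certificate) yields O(quarantine_consent).
With premise 7, O(quarantine_consent → notify_audit_trail), the K-axiom yields O(notify_audit_trail).
Premise 5 is O(inform_protocol → ¬notify_audit_trail); contrapositively O(notify_audit_trail → ¬inform_protocol). Since O(notify_audit_trail) holds, K gives O(¬inform_protocol).
The contrapositive of premise 1 (O(¬update_deed → inform_protocol)) is O(¬inform_protocol → update_deed), and O(¬inform_protocol) is already established, so O(update_deed).
The contrapositive of premise 8 (O(reboot_node → ¬update_deed)) is O(update_deed → ¬reboot_node), and O(update_deed) is already established, so O(¬reboot_node).
Premises 2, 4 do not contribute to this derivation.
Hence ¬reboot_node is obligatory.

Obligatory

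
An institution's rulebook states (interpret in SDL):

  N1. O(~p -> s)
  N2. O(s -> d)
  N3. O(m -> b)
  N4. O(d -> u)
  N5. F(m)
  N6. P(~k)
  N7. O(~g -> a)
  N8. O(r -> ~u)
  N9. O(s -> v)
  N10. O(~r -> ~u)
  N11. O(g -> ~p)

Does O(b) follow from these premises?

No

Premise 3 is O(m -> b), but O(m) is not derivable from the premises, so it does not yield O(b).
No other premise forces O(b). An ideal world satisfying every premise can still have b false, so O(b) is not derivable.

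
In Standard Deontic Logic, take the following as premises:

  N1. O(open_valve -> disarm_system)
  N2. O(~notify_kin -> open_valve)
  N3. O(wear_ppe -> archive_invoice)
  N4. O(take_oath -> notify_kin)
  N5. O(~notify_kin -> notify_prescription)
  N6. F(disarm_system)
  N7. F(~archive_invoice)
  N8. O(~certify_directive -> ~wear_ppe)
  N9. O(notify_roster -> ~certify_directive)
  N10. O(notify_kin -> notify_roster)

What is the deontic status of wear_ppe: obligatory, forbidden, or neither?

Premise 6 is F(disarm_system), i.e. O(~disarm_system).
Premise 1, O(open_valve -> disarm_system), contraposes to O(~disarm_system -> ~open_valve); with O(~disarm_system) we get O(~open_valve).
Premise 2 is O(~notify_kin -> open_valve); contrapositively O(~open_valve -> notify_kin). Since O(~open_valve) holds, K gives O(notify_kin).
Premise 10 is O(notify_kin -> notify_roster); since O(notify_kin), deontic closure gives O(notify_roster).
With premise 9, O(notify_roster -> ~certify_directive), the K-axiom yields O(~certify_directive).
Applying K to premise 8 (O(~certify_directive -> ~wear_ppe)) and O(~certify_directive) yields O(~wear_ppe).
Premises 3, 4, 5, 7 do not contribute to this derivation.
Thus O(~wear_ppe), which is F(wear_ppe): wear_ppe is forbidden.

Forbidden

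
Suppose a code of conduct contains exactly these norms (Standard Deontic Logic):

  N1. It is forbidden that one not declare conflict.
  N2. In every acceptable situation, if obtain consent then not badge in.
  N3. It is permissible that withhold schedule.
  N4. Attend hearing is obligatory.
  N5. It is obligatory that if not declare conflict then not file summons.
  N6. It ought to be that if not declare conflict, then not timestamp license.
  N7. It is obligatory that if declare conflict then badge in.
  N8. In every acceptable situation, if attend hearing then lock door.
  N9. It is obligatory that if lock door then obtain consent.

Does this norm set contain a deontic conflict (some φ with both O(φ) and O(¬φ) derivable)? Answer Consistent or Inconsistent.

Premise 1, F(¬declare_conflict), is equivalent to O(declare_conflict).
From O(declare_conflict) and premise 7, O(declare_conflict → badge_in), we obtain O(badge_in).
The contrapositive of premise 2 (O(obtain_consent → ¬badge_in)) is O(badge_in → ¬obtain_consent), and O(badge_in) is already established, so O(¬obtain_consent).
Premise 9, O(lock_door → obtain_consent), contraposes to O(¬obtain_consent → ¬lock_door); with O(¬obtain_consent) we get O(¬lock_door).
The contrapositive of premise 8 (O(attend_hearing → lock_door)) is O(¬lock_door → ¬attend_hearing), and O(¬lock_door) is already established, so O(¬attend_hearing).
But premise 4 directly asserts O(attend_hearing).
We now have both O(¬attend_hearing) and O(attend_hearing) — attend_hearing is simultaneously obligatory and forbidden, violating the D-axiom.

Inconsistent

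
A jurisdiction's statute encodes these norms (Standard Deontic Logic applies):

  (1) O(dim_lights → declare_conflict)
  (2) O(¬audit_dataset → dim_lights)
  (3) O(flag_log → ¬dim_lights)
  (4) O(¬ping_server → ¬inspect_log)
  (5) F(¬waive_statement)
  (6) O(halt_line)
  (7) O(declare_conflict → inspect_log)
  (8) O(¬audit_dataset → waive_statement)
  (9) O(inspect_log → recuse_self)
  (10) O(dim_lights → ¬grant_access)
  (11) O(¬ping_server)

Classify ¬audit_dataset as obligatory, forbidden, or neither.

Forbidden

From premise 11 we have O(¬ping_server).
From O(¬ping_server) and premise 4, O(¬ping_server → ¬inspect_log), we obtain O(¬inspect_log).
The contrapositive of premise 7 (O(declare_conflict → inspect_log)) is O(¬inspect_log → ¬declare_conflict), and O(¬inspect_log) is already established, so O(¬declare_conflict).
Premise 1, O(dim_lights → declare_conflict), contraposes to O(¬declare_conflict → ¬dim_lights); with O(¬declare_conflict) we get O(¬dim_lights).
Premise 2, O(¬audit_dataset → dim_lights), contraposes to O(¬dim_lights → audit_dataset); with O(¬dim_lights) we get O(audit_dataset).
Premises 3, 5, 6, 8, 9, 10 do not contribute to this derivation.
Thus O(audit_dataset), which is F(¬audit_dataset): ¬audit_dataset is forbidden.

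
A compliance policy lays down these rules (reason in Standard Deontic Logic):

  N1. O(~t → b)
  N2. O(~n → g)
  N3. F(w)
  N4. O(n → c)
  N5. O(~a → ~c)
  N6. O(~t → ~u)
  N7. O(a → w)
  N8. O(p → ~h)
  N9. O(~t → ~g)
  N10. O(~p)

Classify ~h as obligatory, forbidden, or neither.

Premise 8 is O(p → ~h), but O(p) is not derivable from the premises, so it does not yield O(~h).
No premise or chain of K-axiom applications forces O(~h), and none forces O(h). So ~h is neither obligatory nor forbidden under these norms.

Neither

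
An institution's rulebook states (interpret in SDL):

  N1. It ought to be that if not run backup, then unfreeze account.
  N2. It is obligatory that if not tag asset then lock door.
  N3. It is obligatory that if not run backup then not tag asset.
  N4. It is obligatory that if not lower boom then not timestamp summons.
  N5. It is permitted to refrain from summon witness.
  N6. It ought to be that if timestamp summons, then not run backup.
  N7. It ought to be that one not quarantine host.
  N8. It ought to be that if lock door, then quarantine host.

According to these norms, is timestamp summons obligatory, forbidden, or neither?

Premise 7 states O(¬quarantine_host) outright.
Premise 8, O(lock_door → quarantine_host), contraposes to O(¬quarantine_host → ¬lock_door); with O(¬quarantine_host) we get O(¬lock_door).
Premise 2, O(¬tag_asset → lock_door), contraposes to O(¬lock_door → tag_asset); with O(¬lock_door) we get O(tag_asset).
Premise 3, O(¬run_backup → ¬tag_asset), contraposes to O(tag_asset → run_backup); with O(tag_asset) we get O(run_backup).
Premise 6, O(timestamp_summons → ¬run_backup), contraposes to O(run_backup → ¬timestamp_summons); with O(run_backup) we get O(¬timestamp_summons).
Premises 1, 4, 5 do not contribute to this derivation.
Thus O(¬timestamp_summons), which is F(timestamp_summons): timestamp_summons is forbidden.

Forbidden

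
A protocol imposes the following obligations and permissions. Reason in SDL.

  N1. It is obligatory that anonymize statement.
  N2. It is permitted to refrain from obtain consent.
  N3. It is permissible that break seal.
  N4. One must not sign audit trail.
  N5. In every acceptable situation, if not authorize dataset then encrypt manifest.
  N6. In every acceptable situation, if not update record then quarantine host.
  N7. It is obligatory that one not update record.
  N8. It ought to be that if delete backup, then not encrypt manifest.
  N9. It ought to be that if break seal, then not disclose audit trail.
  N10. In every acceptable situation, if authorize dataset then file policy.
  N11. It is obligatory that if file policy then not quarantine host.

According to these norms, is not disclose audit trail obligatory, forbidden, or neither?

Neither

Premise 9 is O(break_seal → ¬disclose_audit_trail), but O(break_seal) is not derivable from the premises (the permission P(break_seal) asserts only ¬O(¬break_seal), not O(break_seal)), so it does not yield O(¬disclose_audit_trail).
No premise or chain of K-axiom applications forces O(¬disclose_audit_trail), and none forces O(disclose_audit_trail). So ¬disclose_audit_trail is neither obligatory nor forbidden under these norms.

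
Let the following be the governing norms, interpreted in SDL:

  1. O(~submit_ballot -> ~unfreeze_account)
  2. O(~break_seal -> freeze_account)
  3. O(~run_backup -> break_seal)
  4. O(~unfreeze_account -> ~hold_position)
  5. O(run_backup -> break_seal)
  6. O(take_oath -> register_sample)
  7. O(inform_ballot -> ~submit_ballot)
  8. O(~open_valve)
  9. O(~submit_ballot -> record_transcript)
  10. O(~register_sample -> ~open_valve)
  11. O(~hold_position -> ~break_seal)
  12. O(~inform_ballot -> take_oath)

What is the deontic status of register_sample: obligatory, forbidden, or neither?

Premises 5 and 3 are O(run_backup -> break_seal) and O(~run_backup -> break_seal); every ideal world satisfies run_backup or ~run_backup, so in either case break_seal holds — hence O(break_seal).
Premise 11, O(~hold_position -> ~break_seal), contraposes to O(break_seal -> hold_position); with O(break_seal) we get O(hold_position).
Premise 4, O(~unfreeze_account -> ~hold_position), contraposes to O(hold_position -> unfreeze_account); with O(hold_position) we get O(unfreeze_account).
Premise 1, O(~submit_ballot -> ~unfreeze_account), contraposes to O(unfreeze_account -> submit_ballot); with O(unfreeze_account) we get O(submit_ballot).
The contrapositive of premise 7 (O(inform_ballot -> ~submit_ballot)) is O(submit_ballot -> ~inform_ballot), and O(submit_ballot) is already established, so O(~inform_ballot).
Applying K to premise 12 (O(~inform_ballot -> take_oath)) and O(~inform_ballot) yields O(take_oath).
Applying K to premise 6 (O(take_oath -> register_sample)) and O(take_oath) yields O(register_sample).
Premises 2, 8, 9, 10 do not contribute to this derivation.
Hence register_sample is obligatory.

Obligatory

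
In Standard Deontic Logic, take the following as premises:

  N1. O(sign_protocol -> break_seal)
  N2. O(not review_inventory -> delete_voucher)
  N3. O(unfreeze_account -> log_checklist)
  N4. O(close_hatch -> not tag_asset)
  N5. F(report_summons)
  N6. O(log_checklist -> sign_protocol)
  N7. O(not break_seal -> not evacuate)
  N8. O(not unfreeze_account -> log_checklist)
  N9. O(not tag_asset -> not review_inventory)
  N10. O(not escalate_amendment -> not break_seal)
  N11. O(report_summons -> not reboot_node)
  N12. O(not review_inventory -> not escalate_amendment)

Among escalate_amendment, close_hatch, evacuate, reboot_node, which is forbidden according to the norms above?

Premises 8 and 3 are O(not unfreeze_account -> log_checklist) and O(unfreeze_account -> log_checklist); every ideal world satisfies not unfreeze_account or unfreeze_account, so in either case log_checklist holds — hence O(log_checklist).
With premise 6, O(log_checklist -> sign_protocol), the K-axiom yields O(sign_protocol).
Premise 1 is O(sign_protocol -> break_seal); since O(sign_protocol), deontic closure gives O(break_seal).
The contrapositive of premise 10 (O(not escalate_amendment -> not break_seal)) is O(break_seal -> escalate_amendment), and O(break_seal) is already established, so O(escalate_amendment).
Premise 12 is O(not review_inventory -> not escalate_amendment); contrapositively O(escalate_amendment -> review_inventory). Since O(escalate_amendment) holds, K gives O(review_inventory).
The contrapositive of premise 9 (O(not tag_asset -> not review_inventory)) is O(review_inventory -> tag_asset), and O(review_inventory) is already established, so O(tag_asset).
The contrapositive of premise 4 (O(close_hatch -> not tag_asset)) is O(tag_asset -> not close_hatch), and O(tag_asset) is already established, so O(not close_hatch).
So O(not close_hatch) holds, i.e. close_hatch is forbidden. None of the other listed options is forbidden under the premises.

close_hatch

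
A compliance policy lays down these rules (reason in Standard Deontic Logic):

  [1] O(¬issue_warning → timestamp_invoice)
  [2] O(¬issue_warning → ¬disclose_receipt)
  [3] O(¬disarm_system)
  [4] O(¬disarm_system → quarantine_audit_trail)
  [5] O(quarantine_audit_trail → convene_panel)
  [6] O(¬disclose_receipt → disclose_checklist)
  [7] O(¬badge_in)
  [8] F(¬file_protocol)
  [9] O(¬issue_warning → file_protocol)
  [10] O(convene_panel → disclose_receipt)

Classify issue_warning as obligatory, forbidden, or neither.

From premise 3 we have O(¬disarm_system).
Premise 4 is O(¬disarm_system → quarantine_audit_trail); since O(¬disarm_system), deontic closure gives O(quarantine_audit_trail).
With premise 5, O(quarantine_audit_trail → convene_panel), the K-axiom yields O(convene_panel).
With premise 10, O(convene_panel → disclose_receipt), the K-axiom yields O(disclose_receipt).
Premise 2 is O(¬issue_warning → ¬disclose_receipt); contrapositively O(disclose_receipt → issue_warning). Since O(disclose_receipt) holds, K gives O(issue_warning).
Premises 1, 6, 7, 8, 9 do not contribute to this derivation.
Hence issue_warning is obligatory.

Obligatory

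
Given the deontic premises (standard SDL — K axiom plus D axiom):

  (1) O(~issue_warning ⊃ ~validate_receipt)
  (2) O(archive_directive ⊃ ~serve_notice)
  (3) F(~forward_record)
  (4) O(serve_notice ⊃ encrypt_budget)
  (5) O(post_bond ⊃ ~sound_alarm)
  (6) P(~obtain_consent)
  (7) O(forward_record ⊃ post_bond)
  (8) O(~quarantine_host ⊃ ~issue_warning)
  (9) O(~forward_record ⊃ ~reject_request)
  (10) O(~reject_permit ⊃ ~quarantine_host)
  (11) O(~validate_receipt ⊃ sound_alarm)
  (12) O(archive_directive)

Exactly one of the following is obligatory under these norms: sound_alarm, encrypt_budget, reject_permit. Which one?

Premise 3 is F(~forward_record), i.e. O(forward_record).
Applying K to premise 7 (O(forward_record ⊃ post_bond)) and O(forward_record) yields O(post_bond).
Premise 5 is O(post_bond ⊃ ~sound_alarm); since O(post_bond), deontic closure gives O(~sound_alarm).
The contrapositive of premise 11 (O(~validate_receipt ⊃ sound_alarm)) is O(~sound_alarm ⊃ validate_receipt), and O(~sound_alarm) is already established, so O(validate_receipt).
Premise 1, O(~issue_warning ⊃ ~validate_receipt), contraposes to O(validate_receipt ⊃ issue_warning); with O(validate_receipt) we get O(issue_warning).
Premise 8 is O(~quarantine_host ⊃ ~issue_warning); contrapositively O(issue_warning ⊃ quarantine_host). Since O(issue_warning) holds, K gives O(quarantine_host).
Premise 10 is O(~reject_permit ⊃ ~quarantine_host); contrapositively O(quarantine_host ⊃ reject_permit). Since O(quarantine_host) holds, K gives O(reject_permit).
So O(reject_permit) holds — reject_permit is obligatory. None of the other listed options is made obligatory by any chain of premises.

reject_permit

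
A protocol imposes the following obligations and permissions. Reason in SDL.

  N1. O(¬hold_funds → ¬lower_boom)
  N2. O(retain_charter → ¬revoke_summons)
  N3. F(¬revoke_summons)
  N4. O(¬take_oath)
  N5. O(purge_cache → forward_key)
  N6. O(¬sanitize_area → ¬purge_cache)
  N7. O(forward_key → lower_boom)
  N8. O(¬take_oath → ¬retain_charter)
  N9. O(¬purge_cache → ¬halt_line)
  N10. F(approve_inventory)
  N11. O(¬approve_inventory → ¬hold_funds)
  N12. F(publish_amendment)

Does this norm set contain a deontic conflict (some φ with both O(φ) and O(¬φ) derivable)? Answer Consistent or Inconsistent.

Premise 2 is O(retain_charter → ¬revoke_summons), but O(retain_charter) is not derivable from the premises, so it does not yield O(¬revoke_summons).
So O(¬revoke_summons) is not derivable, and the apparent clash with O(revoke_summons) does not arise.
A world satisfying every obligation exists (e.g. approve_inventory=false, forward_key=false, halt_line=false, hold_funds=false, lower_boom=false, publish_amendment=false, purge_cache=false, retain_charter=false, revoke_summons=true, sanitize_area=false, take_oath=false); no atom is both obligatory and forbidden, so the set is consistent.

Consistent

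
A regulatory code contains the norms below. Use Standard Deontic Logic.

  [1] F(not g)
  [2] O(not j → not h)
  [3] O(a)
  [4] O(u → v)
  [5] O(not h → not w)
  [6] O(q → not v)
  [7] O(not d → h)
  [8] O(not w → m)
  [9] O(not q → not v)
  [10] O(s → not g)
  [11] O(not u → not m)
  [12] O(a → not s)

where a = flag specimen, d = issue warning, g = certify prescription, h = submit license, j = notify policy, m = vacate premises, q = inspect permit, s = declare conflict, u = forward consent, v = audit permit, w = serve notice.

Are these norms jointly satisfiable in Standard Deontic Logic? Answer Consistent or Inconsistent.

Consistent

Premise 10 is O(s → not g), but O(s) is not derivable from the premises, so it does not yield O(not g).
So O(not g) is not derivable, and the apparent clash with O(g) does not arise.
A world satisfying every obligation exists (e.g. a=true, d=false, g=true, h=true, j=true, m=false, q=false, s=false, u=false, v=false, w=true); no atom is both obligatory and forbidden, so the set is consistent.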